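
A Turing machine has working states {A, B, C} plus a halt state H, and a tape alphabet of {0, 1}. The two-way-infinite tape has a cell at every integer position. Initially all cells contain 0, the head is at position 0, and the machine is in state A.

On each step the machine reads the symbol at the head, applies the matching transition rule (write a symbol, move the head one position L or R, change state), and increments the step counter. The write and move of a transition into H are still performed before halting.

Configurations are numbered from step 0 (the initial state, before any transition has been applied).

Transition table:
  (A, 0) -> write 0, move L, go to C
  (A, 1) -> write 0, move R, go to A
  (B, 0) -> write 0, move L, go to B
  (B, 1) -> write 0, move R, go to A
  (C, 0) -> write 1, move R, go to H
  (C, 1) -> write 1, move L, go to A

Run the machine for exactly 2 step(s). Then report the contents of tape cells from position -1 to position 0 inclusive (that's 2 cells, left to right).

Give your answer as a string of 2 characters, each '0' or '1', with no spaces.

Answer: 10

Derivation:
Step 1: in state A at pos 0, read 0 -> (A,0)->write 0,move L,goto C. Now: state=C, head=-1, tape[-2..1]=0000 (head:  ^)
Step 2: in state C at pos -1, read 0 -> (C,0)->write 1,move R,goto H. Now: state=H, head=0, tape[-2..1]=0100 (head:   ^)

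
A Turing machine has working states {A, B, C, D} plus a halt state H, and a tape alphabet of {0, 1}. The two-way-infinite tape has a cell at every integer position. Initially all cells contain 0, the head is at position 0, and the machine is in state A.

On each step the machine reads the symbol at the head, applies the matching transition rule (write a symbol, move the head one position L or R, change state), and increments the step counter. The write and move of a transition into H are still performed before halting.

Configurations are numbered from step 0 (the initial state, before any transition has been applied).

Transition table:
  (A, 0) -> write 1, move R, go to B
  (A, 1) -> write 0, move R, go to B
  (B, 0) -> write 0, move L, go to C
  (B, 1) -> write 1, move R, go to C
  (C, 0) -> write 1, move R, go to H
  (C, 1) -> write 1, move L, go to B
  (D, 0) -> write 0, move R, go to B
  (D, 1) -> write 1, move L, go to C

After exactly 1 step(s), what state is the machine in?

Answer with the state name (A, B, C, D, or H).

Step 1: in state A at pos 0, read 0 -> (A,0)->write 1,move R,goto B. Now: state=B, head=1, tape[-1..2]=0100 (head:   ^)

Answer: B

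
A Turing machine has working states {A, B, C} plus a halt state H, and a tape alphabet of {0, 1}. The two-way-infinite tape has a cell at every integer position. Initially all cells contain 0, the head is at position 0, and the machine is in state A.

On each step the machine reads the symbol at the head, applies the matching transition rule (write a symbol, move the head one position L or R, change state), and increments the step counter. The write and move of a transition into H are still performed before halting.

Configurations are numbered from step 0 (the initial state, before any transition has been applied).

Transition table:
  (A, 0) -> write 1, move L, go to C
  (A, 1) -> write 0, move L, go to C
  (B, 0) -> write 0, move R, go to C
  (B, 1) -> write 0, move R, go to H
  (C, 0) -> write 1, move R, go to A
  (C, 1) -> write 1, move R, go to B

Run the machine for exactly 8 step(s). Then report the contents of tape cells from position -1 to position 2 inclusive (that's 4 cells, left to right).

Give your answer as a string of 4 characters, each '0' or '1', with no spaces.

Answer: 1011

Derivation:
Step 1: in state A at pos 0, read 0 -> (A,0)->write 1,move L,goto C. Now: state=C, head=-1, tape[-2..1]=0010 (head:  ^)
Step 2: in state C at pos -1, read 0 -> (C,0)->write 1,move R,goto A. Now: state=A, head=0, tape[-2..1]=0110 (head:   ^)
Step 3: in state A at pos 0, read 1 -> (A,1)->write 0,move L,goto C. Now: state=C, head=-1, tape[-2..1]=0100 (head:  ^)
Step 4: in state C at pos -1, read 1 -> (C,1)->write 1,move R,goto B. Now: state=B, head=0, tape[-2..1]=0100 (head:   ^)
Step 5: in state B at pos 0, read 0 -> (B,0)->write 0,move R,goto C. Now: state=C, head=1, tape[-2..2]=01000 (head:    ^)
Step 6: in state C at pos 1, read 0 -> (C,0)->write 1,move R,goto A. Now: state=A, head=2, tape[-2..3]=010100 (head:     ^)
Step 7: in state A at pos 2, read 0 -> (A,0)->write 1,move L,goto C. Now: state=C, head=1, tape[-2..3]=010110 (head:    ^)
Step 8: in state C at pos 1, read 1 -> (C,1)->write 1,move R,goto B. Now: state=B, head=2, tape[-2..3]=010110 (head:     ^)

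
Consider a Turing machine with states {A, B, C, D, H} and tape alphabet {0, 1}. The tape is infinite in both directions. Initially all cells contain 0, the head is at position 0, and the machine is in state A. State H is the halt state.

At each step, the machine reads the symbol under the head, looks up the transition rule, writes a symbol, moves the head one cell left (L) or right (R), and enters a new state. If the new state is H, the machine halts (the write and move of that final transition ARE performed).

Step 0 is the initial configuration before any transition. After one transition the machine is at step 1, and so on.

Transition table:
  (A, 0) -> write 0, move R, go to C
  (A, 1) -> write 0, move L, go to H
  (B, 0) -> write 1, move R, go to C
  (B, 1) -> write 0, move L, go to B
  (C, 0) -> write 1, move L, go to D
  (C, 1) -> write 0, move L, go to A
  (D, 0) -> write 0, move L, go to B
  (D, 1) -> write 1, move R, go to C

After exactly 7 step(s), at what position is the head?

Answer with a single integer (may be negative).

Answer: -1

Derivation:
Step 1: in state A at pos 0, read 0 -> (A,0)->write 0,move R,goto C. Now: state=C, head=1, tape[-1..2]=0000 (head:   ^)
Step 2: in state C at pos 1, read 0 -> (C,0)->write 1,move L,goto D. Now: state=D, head=0, tape[-1..2]=0010 (head:  ^)
Step 3: in state D at pos 0, read 0 -> (D,0)->write 0,move L,goto B. Now: state=B, head=-1, tape[-2..2]=00010 (head:  ^)
Step 4: in state B at pos -1, read 0 -> (B,0)->write 1,move R,goto C. Now: state=C, head=0, tape[-2..2]=01010 (head:   ^)
Step 5: in state C at pos 0, read 0 -> (C,0)->write 1,move L,goto D. Now: state=D, head=-1, tape[-2..2]=01110 (head:  ^)
Step 6: in state D at pos -1, read 1 -> (D,1)->write 1,move R,goto C. Now: state=C, head=0, tape[-2..2]=01110 (head:   ^)
Step 7: in state C at pos 0, read 1 -> (C,1)->write 0,move L,goto A. Now: state=A, head=-1, tape[-2..2]=01010 (head:  ^)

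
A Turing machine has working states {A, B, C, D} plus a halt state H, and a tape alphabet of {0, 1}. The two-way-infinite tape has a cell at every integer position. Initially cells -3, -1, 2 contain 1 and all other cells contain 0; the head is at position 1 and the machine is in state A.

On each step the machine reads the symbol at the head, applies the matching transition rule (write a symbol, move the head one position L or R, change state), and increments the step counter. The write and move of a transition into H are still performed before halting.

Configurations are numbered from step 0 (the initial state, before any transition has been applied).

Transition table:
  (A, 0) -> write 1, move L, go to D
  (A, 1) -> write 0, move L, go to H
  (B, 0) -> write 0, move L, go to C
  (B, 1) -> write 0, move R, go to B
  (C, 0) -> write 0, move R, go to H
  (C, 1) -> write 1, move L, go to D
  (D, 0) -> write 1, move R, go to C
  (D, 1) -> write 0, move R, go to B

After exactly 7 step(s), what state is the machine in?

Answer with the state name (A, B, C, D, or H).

Answer: C

Derivation:
Step 1: in state A at pos 1, read 0 -> (A,0)->write 1,move L,goto D. Now: state=D, head=0, tape[-4..3]=01010110 (head:     ^)
Step 2: in state D at pos 0, read 0 -> (D,0)->write 1,move R,goto C. Now: state=C, head=1, tape[-4..3]=01011110 (head:      ^)
Step 3: in state C at pos 1, read 1 -> (C,1)->write 1,move L,goto D. Now: state=D, head=0, tape[-4..3]=01011110 (head:     ^)
Step 4: in state D at pos 0, read 1 -> (D,1)->write 0,move R,goto B. Now: state=B, head=1, tape[-4..3]=01010110 (head:      ^)
Step 5: in state B at pos 1, read 1 -> (B,1)->write 0,move R,goto B. Now: state=B, head=2, tape[-4..3]=01010010 (head:       ^)
Step 6: in state B at pos 2, read 1 -> (B,1)->write 0,move R,goto B. Now: state=B, head=3, tape[-4..4]=010100000 (head:        ^)
Step 7: in state B at pos 3, read 0 -> (B,0)->write 0,move L,goto C. Now: state=C, head=2, tape[-4..4]=010100000 (head:       ^)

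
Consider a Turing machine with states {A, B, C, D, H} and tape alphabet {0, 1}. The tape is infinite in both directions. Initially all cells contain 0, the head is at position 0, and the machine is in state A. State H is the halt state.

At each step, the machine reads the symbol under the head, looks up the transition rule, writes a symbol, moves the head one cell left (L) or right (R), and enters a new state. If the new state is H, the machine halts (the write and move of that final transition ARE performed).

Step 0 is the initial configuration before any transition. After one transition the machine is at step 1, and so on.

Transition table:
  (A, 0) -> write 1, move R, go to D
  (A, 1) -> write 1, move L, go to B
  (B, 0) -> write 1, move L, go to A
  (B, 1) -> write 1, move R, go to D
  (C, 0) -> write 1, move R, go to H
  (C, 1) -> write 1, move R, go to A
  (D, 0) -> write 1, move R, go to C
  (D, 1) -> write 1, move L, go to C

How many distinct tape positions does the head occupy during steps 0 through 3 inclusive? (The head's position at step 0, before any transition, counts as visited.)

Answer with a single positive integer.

Step 1: in state A at pos 0, read 0 -> (A,0)->write 1,move R,goto D. Now: state=D, head=1, tape[-1..2]=0100 (head:   ^)
Step 2: in state D at pos 1, read 0 -> (D,0)->write 1,move R,goto C. Now: state=C, head=2, tape[-1..3]=01100 (head:    ^)
Step 3: in state C at pos 2, read 0 -> (C,0)->write 1,move R,goto H. Now: state=H, head=3, tape[-1..4]=011100 (head:     ^)
Head positions at steps 0..3: starting at 0, distinct positions visited = {0, 1, 2, 3} -> 4 position(s)

Answer: 4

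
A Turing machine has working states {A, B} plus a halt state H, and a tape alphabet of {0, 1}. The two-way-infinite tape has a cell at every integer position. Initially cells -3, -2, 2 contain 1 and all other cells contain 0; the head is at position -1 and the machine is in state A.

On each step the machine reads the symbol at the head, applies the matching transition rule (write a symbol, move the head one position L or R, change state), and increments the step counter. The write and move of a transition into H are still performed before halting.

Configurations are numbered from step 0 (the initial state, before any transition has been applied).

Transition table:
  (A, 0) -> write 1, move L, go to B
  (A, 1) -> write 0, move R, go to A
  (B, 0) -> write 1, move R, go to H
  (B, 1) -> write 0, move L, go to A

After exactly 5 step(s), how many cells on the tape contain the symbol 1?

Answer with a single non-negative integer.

Answer: 4

Derivation:
Step 1: in state A at pos -1, read 0 -> (A,0)->write 1,move L,goto B. Now: state=B, head=-2, tape[-4..3]=01110010 (head:   ^)
Step 2: in state B at pos -2, read 1 -> (B,1)->write 0,move L,goto A. Now: state=A, head=-3, tape[-4..3]=01010010 (head:  ^)
Step 3: in state A at pos -3, read 1 -> (A,1)->write 0,move R,goto A. Now: state=A, head=-2, tape[-4..3]=00010010 (head:   ^)
Step 4: in state A at pos -2, read 0 -> (A,0)->write 1,move L,goto B. Now: state=B, head=-3, tape[-4..3]=00110010 (head:  ^)
Step 5: in state B at pos -3, read 0 -> (B,0)->write 1,move R,goto H. Now: state=H, head=-2, tape[-4..3]=01110010 (head:   ^)
Cells containing 1 after step 5: {-3, -2, -1, 2} -> 4 cell(s)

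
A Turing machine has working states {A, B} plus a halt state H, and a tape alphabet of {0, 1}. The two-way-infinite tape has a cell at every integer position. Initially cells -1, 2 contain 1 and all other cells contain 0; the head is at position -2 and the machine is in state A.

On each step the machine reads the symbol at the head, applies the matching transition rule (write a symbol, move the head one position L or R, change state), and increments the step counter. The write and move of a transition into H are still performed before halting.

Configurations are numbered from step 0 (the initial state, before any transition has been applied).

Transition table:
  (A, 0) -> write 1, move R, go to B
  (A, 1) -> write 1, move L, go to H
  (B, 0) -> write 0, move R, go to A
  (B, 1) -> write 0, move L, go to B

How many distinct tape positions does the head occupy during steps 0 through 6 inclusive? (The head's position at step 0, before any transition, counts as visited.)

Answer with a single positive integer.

Step 1: in state A at pos -2, read 0 -> (A,0)->write 1,move R,goto B. Now: state=B, head=-1, tape[-3..3]=0110010 (head:   ^)
Step 2: in state B at pos -1, read 1 -> (B,1)->write 0,move L,goto B. Now: state=B, head=-2, tape[-3..3]=0100010 (head:  ^)
Step 3: in state B at pos -2, read 1 -> (B,1)->write 0,move L,goto B. Now: state=B, head=-3, tape[-4..3]=00000010 (head:  ^)
Step 4: in state B at pos -3, read 0 -> (B,0)->write 0,move R,goto A. Now: state=A, head=-2, tape[-4..3]=00000010 (head:   ^)
Step 5: in state A at pos -2, read 0 -> (A,0)->write 1,move R,goto B. Now: state=B, head=-1, tape[-4..3]=00100010 (head:    ^)
Step 6: in state B at pos -1, read 0 -> (B,0)->write 0,move R,goto A. Now: state=A, head=0, tape[-4..3]=00100010 (head:     ^)
Head positions at steps 0..6: starting at -2, distinct positions visited = {-3, -2, -1, 0} -> 4 position(s)

Answer: 4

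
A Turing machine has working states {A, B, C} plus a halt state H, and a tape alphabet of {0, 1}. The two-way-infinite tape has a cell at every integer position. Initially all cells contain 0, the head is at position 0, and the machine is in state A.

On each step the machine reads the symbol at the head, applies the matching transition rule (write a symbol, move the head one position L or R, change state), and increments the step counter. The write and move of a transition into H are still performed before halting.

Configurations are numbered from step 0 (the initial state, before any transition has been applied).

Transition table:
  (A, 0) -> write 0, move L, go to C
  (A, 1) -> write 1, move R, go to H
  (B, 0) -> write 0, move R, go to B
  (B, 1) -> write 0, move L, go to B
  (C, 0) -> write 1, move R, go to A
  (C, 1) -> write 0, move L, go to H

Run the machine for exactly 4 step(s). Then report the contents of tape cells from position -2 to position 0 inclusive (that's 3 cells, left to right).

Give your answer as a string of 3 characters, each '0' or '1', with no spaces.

Answer: 000

Derivation:
Step 1: in state A at pos 0, read 0 -> (A,0)->write 0,move L,goto C. Now: state=C, head=-1, tape[-2..1]=0000 (head:  ^)
Step 2: in state C at pos -1, read 0 -> (C,0)->write 1,move R,goto A. Now: state=A, head=0, tape[-2..1]=0100 (head:   ^)
Step 3: in state A at pos 0, read 0 -> (A,0)->write 0,move L,goto C. Now: state=C, head=-1, tape[-2..1]=0100 (head:  ^)
Step 4: in state C at pos -1, read 1 -> (C,1)->write 0,move L,goto H. Now: state=H, head=-2, tape[-3..1]=00000 (head:  ^)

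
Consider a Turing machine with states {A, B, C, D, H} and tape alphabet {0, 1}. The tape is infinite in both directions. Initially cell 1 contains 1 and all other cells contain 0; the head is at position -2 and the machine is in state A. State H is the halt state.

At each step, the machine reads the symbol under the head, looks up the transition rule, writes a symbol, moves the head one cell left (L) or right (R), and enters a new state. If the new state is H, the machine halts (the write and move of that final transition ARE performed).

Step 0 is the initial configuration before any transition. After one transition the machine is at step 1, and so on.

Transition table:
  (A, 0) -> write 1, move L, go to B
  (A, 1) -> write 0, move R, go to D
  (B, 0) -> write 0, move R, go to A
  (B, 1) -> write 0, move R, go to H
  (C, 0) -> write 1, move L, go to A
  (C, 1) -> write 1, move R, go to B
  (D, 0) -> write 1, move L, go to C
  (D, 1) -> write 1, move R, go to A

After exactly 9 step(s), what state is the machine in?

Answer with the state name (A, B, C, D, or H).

Answer: A

Derivation:
Step 1: in state A at pos -2, read 0 -> (A,0)->write 1,move L,goto B. Now: state=B, head=-3, tape[-4..2]=0010010 (head:  ^)
Step 2: in state B at pos -3, read 0 -> (B,0)->write 0,move R,goto A. Now: state=A, head=-2, tape[-4..2]=0010010 (head:   ^)
Step 3: in state A at pos -2, read 1 -> (A,1)->write 0,move R,goto D. Now: state=D, head=-1, tape[-4..2]=0000010 (head:    ^)
Step 4: in state D at pos -1, read 0 -> (D,0)->write 1,move L,goto C. Now: state=C, head=-2, tape[-4..2]=0001010 (head:   ^)
Step 5: in state C at pos -2, read 0 -> (C,0)->write 1,move L,goto A. Now: state=A, head=-3, tape[-4..2]=0011010 (head:  ^)
Step 6: in state A at pos -3, read 0 -> (A,0)->write 1,move L,goto B. Now: state=B, head=-4, tape[-5..2]=00111010 (head:  ^)
Step 7: in state B at pos -4, read 0 -> (B,0)->write 0,move R,goto A. Now: state=A, head=-3, tape[-5..2]=00111010 (head:   ^)
Step 8: in state A at pos -3, read 1 -> (A,1)->write 0,move R,goto D. Now: state=D, head=-2, tape[-5..2]=00011010 (head:    ^)
Step 9: in state D at pos -2, read 1 -> (D,1)->write 1,move R,goto A. Now: state=A, head=-1, tape[-5..2]=00011010 (head:     ^)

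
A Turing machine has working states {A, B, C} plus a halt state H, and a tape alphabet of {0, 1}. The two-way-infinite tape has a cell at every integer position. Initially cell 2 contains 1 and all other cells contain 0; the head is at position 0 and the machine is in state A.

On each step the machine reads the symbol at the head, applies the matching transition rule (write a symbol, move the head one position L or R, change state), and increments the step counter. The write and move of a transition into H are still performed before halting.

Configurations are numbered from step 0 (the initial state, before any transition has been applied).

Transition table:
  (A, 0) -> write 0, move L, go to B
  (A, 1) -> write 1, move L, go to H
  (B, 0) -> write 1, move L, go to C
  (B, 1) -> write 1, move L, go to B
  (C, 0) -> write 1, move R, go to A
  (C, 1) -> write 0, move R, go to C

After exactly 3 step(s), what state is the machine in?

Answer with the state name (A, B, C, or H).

Step 1: in state A at pos 0, read 0 -> (A,0)->write 0,move L,goto B. Now: state=B, head=-1, tape[-2..3]=000010 (head:  ^)
Step 2: in state B at pos -1, read 0 -> (B,0)->write 1,move L,goto C. Now: state=C, head=-2, tape[-3..3]=0010010 (head:  ^)
Step 3: in state C at pos -2, read 0 -> (C,0)->write 1,move R,goto A. Now: state=A, head=-1, tape[-3..3]=0110010 (head:   ^)

Answer: A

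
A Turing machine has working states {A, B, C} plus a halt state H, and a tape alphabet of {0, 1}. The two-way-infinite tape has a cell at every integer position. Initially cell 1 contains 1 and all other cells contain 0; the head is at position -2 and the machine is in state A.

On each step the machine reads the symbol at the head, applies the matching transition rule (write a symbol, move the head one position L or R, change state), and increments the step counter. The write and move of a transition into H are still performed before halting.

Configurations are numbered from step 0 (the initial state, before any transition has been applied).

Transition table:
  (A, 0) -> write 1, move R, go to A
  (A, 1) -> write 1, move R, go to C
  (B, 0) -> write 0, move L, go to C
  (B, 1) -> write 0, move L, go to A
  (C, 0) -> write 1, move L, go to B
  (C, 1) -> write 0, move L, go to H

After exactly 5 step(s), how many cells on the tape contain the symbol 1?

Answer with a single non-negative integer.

Step 1: in state A at pos -2, read 0 -> (A,0)->write 1,move R,goto A. Now: state=A, head=-1, tape[-3..2]=010010 (head:   ^)
Step 2: in state A at pos -1, read 0 -> (A,0)->write 1,move R,goto A. Now: state=A, head=0, tape[-3..2]=011010 (head:    ^)
Step 3: in state A at pos 0, read 0 -> (A,0)->write 1,move R,goto A. Now: state=A, head=1, tape[-3..2]=011110 (head:     ^)
Step 4: in state A at pos 1, read 1 -> (A,1)->write 1,move R,goto C. Now: state=C, head=2, tape[-3..3]=0111100 (head:      ^)
Step 5: in state C at pos 2, read 0 -> (C,0)->write 1,move L,goto B. Now: state=B, head=1, tape[-3..3]=0111110 (head:     ^)
Cells containing 1 after step 5: {-2, -1, 0, 1, 2} -> 5 cell(s)

Answer: 5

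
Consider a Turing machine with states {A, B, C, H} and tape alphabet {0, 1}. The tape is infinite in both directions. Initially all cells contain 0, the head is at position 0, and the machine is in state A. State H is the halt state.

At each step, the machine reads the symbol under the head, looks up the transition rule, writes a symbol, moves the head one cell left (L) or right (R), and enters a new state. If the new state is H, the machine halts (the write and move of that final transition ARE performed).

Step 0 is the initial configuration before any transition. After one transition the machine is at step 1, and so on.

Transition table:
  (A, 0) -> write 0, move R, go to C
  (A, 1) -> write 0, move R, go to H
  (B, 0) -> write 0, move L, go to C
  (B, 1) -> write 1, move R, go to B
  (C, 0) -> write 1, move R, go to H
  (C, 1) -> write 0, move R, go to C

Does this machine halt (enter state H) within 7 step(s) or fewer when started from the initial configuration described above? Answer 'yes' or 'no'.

Step 1: in state A at pos 0, read 0 -> (A,0)->write 0,move R,goto C. Now: state=C, head=1, tape[-1..2]=0000 (head:   ^)
Step 2: in state C at pos 1, read 0 -> (C,0)->write 1,move R,goto H. Now: state=H, head=2, tape[-1..3]=00100 (head:    ^)
State H reached at step 2; 2 <= 7 -> yes

Answer: yes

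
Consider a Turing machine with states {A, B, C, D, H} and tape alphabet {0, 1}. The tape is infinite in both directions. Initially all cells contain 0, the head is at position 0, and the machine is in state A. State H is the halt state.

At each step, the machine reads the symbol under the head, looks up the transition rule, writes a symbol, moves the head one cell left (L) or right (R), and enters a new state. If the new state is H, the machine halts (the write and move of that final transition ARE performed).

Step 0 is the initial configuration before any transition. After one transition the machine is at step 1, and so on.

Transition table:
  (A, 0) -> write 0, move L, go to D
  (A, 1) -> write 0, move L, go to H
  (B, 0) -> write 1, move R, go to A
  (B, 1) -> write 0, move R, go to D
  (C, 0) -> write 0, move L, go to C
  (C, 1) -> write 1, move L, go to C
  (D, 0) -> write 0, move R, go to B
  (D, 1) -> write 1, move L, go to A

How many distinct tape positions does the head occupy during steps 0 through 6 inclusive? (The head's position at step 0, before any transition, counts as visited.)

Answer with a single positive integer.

Step 1: in state A at pos 0, read 0 -> (A,0)->write 0,move L,goto D. Now: state=D, head=-1, tape[-2..1]=0000 (head:  ^)
Step 2: in state D at pos -1, read 0 -> (D,0)->write 0,move R,goto B. Now: state=B, head=0, tape[-2..1]=0000 (head:   ^)
Step 3: in state B at pos 0, read 0 -> (B,0)->write 1,move R,goto A. Now: state=A, head=1, tape[-2..2]=00100 (head:    ^)
Step 4: in state A at pos 1, read 0 -> (A,0)->write 0,move L,goto D. Now: state=D, head=0, tape[-2..2]=00100 (head:   ^)
Step 5: in state D at pos 0, read 1 -> (D,1)->write 1,move L,goto A. Now: state=A, head=-1, tape[-2..2]=00100 (head:  ^)
Step 6: in state A at pos -1, read 0 -> (A,0)->write 0,move L,goto D. Now: state=D, head=-2, tape[-3..2]=000100 (head:  ^)
Head positions at steps 0..6: starting at 0, distinct positions visited = {-2, -1, 0, 1} -> 4 position(s)

Answer: 4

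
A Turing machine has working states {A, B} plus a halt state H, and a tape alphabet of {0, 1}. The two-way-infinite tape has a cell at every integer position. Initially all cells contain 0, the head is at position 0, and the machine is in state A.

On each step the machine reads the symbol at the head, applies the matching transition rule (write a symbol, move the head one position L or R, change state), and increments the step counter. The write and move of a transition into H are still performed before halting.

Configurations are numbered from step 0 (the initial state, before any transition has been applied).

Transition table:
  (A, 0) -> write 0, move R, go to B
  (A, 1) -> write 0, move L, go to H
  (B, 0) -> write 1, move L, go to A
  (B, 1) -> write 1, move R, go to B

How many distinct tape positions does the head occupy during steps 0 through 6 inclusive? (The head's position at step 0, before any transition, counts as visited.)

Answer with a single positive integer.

Step 1: in state A at pos 0, read 0 -> (A,0)->write 0,move R,goto B. Now: state=B, head=1, tape[-1..2]=0000 (head:   ^)
Step 2: in state B at pos 1, read 0 -> (B,0)->write 1,move L,goto A. Now: state=A, head=0, tape[-1..2]=0010 (head:  ^)
Step 3: in state A at pos 0, read 0 -> (A,0)->write 0,move R,goto B. Now: state=B, head=1, tape[-1..2]=0010 (head:   ^)
Step 4: in state B at pos 1, read 1 -> (B,1)->write 1,move R,goto B. Now: state=B, head=2, tape[-1..3]=00100 (head:    ^)
Step 5: in state B at pos 2, read 0 -> (B,0)->write 1,move L,goto A. Now: state=A, head=1, tape[-1..3]=00110 (head:   ^)
Step 6: in state A at pos 1, read 1 -> (A,1)->write 0,move L,goto H. Now: state=H, head=0, tape[-1..3]=00010 (head:  ^)
Head positions at steps 0..6: starting at 0, distinct positions visited = {0, 1, 2} -> 3 position(s)

Answer: 3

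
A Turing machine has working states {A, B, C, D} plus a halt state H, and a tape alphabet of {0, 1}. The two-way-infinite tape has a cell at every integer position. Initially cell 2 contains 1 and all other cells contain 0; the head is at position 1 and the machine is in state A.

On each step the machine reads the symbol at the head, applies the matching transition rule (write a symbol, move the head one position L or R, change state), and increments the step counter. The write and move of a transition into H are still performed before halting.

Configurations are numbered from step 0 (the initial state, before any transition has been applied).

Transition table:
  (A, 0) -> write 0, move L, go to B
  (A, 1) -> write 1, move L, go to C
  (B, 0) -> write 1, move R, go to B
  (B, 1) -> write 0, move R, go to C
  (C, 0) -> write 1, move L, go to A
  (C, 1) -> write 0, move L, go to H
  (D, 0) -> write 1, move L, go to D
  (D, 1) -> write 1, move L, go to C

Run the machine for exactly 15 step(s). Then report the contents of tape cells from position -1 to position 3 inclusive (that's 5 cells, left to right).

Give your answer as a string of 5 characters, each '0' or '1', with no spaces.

Step 1: in state A at pos 1, read 0 -> (A,0)->write 0,move L,goto B. Now: state=B, head=0, tape[-1..3]=00010 (head:  ^)
Step 2: in state B at pos 0, read 0 -> (B,0)->write 1,move R,goto B. Now: state=B, head=1, tape[-1..3]=01010 (head:   ^)
Step 3: in state B at pos 1, read 0 -> (B,0)->write 1,move R,goto B. Now: state=B, head=2, tape[-1..3]=01110 (head:    ^)
Step 4: in state B at pos 2, read 1 -> (B,1)->write 0,move R,goto C. Now: state=C, head=3, tape[-1..4]=011000 (head:     ^)
Step 5: in state C at pos 3, read 0 -> (C,0)->write 1,move L,goto A. Now: state=A, head=2, tape[-1..4]=011010 (head:    ^)
Step 6: in state A at pos 2, read 0 -> (A,0)->write 0,move L,goto B. Now: state=B, head=1, tape[-1..4]=011010 (head:   ^)
Step 7: in state B at pos 1, read 1 -> (B,1)->write 0,move R,goto C. Now: state=C, head=2, tape[-1..4]=010010 (head:    ^)
Step 8: in state C at pos 2, read 0 -> (C,0)->write 1,move L,goto A. Now: state=A, head=1, tape[-1..4]=010110 (head:   ^)
Step 9: in state A at pos 1, read 0 -> (A,0)->write 0,move L,goto B. Now: state=B, head=0, tape[-1..4]=010110 (head:  ^)
Step 10: in state B at pos 0, read 1 -> (B,1)->write 0,move R,goto C. Now: state=C, head=1, tape[-1..4]=000110 (head:   ^)
Step 11: in state C at pos 1, read 0 -> (C,0)->write 1,move L,goto A. Now: state=A, head=0, tape[-1..4]=001110 (head:  ^)
Step 12: in state A at pos 0, read 0 -> (A,0)->write 0,move L,goto B. Now: state=B, head=-1, tape[-2..4]=0001110 (head:  ^)
Step 13: in state B at pos -1, read 0 -> (B,0)->write 1,move R,goto B. Now: state=B, head=0, tape[-2..4]=0101110 (head:   ^)
Step 14: in state B at pos 0, read 0 -> (B,0)->write 1,move R,goto B. Now: state=B, head=1, tape[-2..4]=0111110 (head:    ^)
Step 15: in state B at pos 1, read 1 -> (B,1)->write 0,move R,goto C. Now: state=C, head=2, tape[-2..4]=0110110 (head:     ^)

Answer: 11011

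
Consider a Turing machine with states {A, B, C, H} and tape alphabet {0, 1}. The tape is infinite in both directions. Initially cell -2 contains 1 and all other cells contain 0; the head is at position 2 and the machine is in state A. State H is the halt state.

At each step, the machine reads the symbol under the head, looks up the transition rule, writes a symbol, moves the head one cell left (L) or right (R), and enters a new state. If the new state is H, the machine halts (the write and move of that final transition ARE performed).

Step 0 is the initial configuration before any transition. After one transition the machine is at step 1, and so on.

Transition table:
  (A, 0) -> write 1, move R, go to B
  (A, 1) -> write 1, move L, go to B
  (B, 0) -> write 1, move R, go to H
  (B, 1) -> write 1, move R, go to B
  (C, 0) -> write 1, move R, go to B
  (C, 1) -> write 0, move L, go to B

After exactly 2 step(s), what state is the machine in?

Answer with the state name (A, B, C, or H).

Step 1: in state A at pos 2, read 0 -> (A,0)->write 1,move R,goto B. Now: state=B, head=3, tape[-3..4]=01000100 (head:       ^)
Step 2: in state B at pos 3, read 0 -> (B,0)->write 1,move R,goto H. Now: state=H, head=4, tape[-3..5]=010001100 (head:        ^)

Answer: H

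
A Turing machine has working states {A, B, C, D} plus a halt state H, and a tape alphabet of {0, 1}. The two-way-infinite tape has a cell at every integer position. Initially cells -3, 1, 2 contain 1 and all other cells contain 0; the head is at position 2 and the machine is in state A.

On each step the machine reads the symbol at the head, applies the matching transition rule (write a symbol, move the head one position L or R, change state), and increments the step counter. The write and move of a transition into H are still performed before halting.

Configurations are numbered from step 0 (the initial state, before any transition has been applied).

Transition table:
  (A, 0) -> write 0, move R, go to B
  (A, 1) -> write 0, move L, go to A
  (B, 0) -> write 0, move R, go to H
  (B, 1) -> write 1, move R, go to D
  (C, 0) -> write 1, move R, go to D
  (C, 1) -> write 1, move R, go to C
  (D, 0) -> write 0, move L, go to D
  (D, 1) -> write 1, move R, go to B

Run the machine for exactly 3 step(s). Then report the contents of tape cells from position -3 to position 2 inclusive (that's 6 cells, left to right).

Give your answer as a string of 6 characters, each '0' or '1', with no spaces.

Answer: 100000

Derivation:
Step 1: in state A at pos 2, read 1 -> (A,1)->write 0,move L,goto A. Now: state=A, head=1, tape[-4..3]=01000100 (head:      ^)
Step 2: in state A at pos 1, read 1 -> (A,1)->write 0,move L,goto A. Now: state=A, head=0, tape[-4..3]=01000000 (head:     ^)
Step 3: in state A at pos 0, read 0 -> (A,0)->write 0,move R,goto B. Now: state=B, head=1, tape[-4..3]=01000000 (head:      ^)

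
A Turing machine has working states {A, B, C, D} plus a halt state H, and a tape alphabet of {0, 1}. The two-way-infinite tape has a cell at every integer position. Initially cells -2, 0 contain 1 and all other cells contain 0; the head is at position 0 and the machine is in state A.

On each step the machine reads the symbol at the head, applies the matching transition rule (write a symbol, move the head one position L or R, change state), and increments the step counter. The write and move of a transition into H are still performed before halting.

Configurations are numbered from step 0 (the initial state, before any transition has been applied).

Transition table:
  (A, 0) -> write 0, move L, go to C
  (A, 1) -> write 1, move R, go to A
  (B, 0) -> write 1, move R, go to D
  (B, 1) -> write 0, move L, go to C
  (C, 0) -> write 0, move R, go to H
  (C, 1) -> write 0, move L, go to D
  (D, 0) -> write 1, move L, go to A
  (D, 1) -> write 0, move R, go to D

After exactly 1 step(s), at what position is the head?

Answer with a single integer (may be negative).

Step 1: in state A at pos 0, read 1 -> (A,1)->write 1,move R,goto A. Now: state=A, head=1, tape[-3..2]=010100 (head:     ^)

Answer: 1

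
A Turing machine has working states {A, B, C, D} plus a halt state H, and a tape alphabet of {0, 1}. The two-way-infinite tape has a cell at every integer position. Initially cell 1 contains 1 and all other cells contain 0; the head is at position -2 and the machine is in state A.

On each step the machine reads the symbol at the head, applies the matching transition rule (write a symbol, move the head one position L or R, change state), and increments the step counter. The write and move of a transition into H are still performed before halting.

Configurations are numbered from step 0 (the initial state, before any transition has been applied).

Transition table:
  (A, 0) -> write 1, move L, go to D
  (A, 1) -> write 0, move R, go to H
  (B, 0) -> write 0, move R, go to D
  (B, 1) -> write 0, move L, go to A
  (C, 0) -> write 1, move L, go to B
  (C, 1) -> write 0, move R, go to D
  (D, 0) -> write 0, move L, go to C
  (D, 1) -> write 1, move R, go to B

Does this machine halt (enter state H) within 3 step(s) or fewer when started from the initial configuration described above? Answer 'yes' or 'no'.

Answer: no

Derivation:
Step 1: in state A at pos -2, read 0 -> (A,0)->write 1,move L,goto D. Now: state=D, head=-3, tape[-4..2]=0010010 (head:  ^)
Step 2: in state D at pos -3, read 0 -> (D,0)->write 0,move L,goto C. Now: state=C, head=-4, tape[-5..2]=00010010 (head:  ^)
Step 3: in state C at pos -4, read 0 -> (C,0)->write 1,move L,goto B. Now: state=B, head=-5, tape[-6..2]=001010010 (head:  ^)
After 3 step(s): state = B (not H) -> not halted within 3 -> no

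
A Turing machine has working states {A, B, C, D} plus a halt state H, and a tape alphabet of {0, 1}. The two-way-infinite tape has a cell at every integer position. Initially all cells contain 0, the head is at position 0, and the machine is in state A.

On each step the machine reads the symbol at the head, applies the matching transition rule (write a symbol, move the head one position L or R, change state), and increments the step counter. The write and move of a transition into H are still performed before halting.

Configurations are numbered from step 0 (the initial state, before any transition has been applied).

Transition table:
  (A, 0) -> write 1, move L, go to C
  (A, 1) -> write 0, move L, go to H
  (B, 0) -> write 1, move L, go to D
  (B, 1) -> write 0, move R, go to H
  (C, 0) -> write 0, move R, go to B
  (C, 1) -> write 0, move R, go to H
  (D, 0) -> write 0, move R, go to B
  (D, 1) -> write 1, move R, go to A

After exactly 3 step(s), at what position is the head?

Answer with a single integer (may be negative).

Answer: 1

Derivation:
Step 1: in state A at pos 0, read 0 -> (A,0)->write 1,move L,goto C. Now: state=C, head=-1, tape[-2..1]=0010 (head:  ^)
Step 2: in state C at pos -1, read 0 -> (C,0)->write 0,move R,goto B. Now: state=B, head=0, tape[-2..1]=0010 (head:   ^)
Step 3: in state B at pos 0, read 1 -> (B,1)->write 0,move R,goto H. Now: state=H, head=1, tape[-2..2]=00000 (head:    ^)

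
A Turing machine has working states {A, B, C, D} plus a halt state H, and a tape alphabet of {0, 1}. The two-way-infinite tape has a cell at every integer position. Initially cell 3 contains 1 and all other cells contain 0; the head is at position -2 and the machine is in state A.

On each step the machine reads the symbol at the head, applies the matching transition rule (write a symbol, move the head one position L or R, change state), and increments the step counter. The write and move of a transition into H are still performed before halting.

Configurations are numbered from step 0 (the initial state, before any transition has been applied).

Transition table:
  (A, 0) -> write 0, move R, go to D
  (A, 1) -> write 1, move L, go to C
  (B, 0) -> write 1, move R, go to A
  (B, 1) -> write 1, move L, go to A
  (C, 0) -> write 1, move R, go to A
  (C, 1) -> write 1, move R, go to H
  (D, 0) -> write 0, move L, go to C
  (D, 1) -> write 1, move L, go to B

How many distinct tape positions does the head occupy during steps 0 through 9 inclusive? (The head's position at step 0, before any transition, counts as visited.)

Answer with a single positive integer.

Step 1: in state A at pos -2, read 0 -> (A,0)->write 0,move R,goto D. Now: state=D, head=-1, tape[-3..4]=00000010 (head:   ^)
Step 2: in state D at pos -1, read 0 -> (D,0)->write 0,move L,goto C. Now: state=C, head=-2, tape[-3..4]=00000010 (head:  ^)
Step 3: in state C at pos -2, read 0 -> (C,0)->write 1,move R,goto A. Now: state=A, head=-1, tape[-3..4]=01000010 (head:   ^)
Step 4: in state A at pos -1, read 0 -> (A,0)->write 0,move R,goto D. Now: state=D, head=0, tape[-3..4]=01000010 (head:    ^)
Step 5: in state D at pos 0, read 0 -> (D,0)->write 0,move L,goto C. Now: state=C, head=-1, tape[-3..4]=01000010 (head:   ^)
Step 6: in state C at pos -1, read 0 -> (C,0)->write 1,move R,goto A. Now: state=A, head=0, tape[-3..4]=01100010 (head:    ^)
Step 7: in state A at pos 0, read 0 -> (A,0)->write 0,move R,goto D. Now: state=D, head=1, tape[-3..4]=01100010 (head:     ^)
Step 8: in state D at pos 1, read 0 -> (D,0)->write 0,move L,goto C. Now: state=C, head=0, tape[-3..4]=01100010 (head:    ^)
Step 9: in state C at pos 0, read 0 -> (C,0)->write 1,move R,goto A. Now: state=A, head=1, tape[-3..4]=01110010 (head:     ^)
Head positions at steps 0..9: starting at -2, distinct positions visited = {-2, -1, 0, 1} -> 4 position(s)

Answer: 4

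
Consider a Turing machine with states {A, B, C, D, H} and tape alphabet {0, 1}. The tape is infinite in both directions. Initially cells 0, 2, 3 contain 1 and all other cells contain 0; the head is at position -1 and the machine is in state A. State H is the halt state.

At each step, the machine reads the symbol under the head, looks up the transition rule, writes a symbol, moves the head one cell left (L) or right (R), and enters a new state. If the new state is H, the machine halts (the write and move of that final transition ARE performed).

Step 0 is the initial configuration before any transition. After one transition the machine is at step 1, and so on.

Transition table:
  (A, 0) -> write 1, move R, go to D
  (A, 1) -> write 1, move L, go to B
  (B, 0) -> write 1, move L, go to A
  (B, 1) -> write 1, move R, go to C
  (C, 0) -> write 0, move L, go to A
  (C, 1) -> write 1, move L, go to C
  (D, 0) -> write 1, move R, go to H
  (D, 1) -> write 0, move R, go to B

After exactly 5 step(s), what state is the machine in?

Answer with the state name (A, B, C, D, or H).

Step 1: in state A at pos -1, read 0 -> (A,0)->write 1,move R,goto D. Now: state=D, head=0, tape[-2..4]=0110110 (head:   ^)
Step 2: in state D at pos 0, read 1 -> (D,1)->write 0,move R,goto B. Now: state=B, head=1, tape[-2..4]=0100110 (head:    ^)
Step 3: in state B at pos 1, read 0 -> (B,0)->write 1,move L,goto A. Now: state=A, head=0, tape[-2..4]=0101110 (head:   ^)
Step 4: in state A at pos 0, read 0 -> (A,0)->write 1,move R,goto D. Now: state=D, head=1, tape[-2..4]=0111110 (head:    ^)
Step 5: in state D at pos 1, read 1 -> (D,1)->write 0,move R,goto B. Now: state=B, head=2, tape[-2..4]=0110110 (head:     ^)

Answer: B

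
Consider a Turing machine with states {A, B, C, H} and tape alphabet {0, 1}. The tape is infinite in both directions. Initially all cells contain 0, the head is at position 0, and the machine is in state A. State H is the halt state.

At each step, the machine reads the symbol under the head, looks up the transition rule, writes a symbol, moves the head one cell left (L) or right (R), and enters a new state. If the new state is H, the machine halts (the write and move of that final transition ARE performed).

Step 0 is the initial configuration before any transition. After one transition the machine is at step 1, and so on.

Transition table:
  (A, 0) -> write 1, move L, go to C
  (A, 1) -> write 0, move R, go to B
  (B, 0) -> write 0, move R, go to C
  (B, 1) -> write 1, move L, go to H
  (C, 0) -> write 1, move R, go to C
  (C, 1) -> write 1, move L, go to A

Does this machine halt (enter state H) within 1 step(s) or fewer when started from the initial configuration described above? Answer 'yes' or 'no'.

Step 1: in state A at pos 0, read 0 -> (A,0)->write 1,move L,goto C. Now: state=C, head=-1, tape[-2..1]=0010 (head:  ^)
After 1 step(s): state = C (not H) -> not halted within 1 -> no

Answer: no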